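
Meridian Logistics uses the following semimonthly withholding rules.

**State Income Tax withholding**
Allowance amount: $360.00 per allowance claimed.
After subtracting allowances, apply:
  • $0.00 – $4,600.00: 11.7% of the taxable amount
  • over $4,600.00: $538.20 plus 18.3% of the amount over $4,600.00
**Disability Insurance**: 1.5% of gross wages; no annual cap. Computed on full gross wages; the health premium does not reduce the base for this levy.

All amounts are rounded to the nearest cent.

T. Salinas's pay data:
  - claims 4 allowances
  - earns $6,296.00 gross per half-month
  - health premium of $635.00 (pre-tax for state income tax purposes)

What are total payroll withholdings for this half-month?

$588.30

State Income Tax: taxable = $6,296.00 − $635.00 − 4×$360.00 = $4,221.00
  11.7% × $4,221.00 = $493.86
Disability Insurance: 1.5% × $6,296.00 = $94.44
Total: $493.86 + $94.44 = $588.30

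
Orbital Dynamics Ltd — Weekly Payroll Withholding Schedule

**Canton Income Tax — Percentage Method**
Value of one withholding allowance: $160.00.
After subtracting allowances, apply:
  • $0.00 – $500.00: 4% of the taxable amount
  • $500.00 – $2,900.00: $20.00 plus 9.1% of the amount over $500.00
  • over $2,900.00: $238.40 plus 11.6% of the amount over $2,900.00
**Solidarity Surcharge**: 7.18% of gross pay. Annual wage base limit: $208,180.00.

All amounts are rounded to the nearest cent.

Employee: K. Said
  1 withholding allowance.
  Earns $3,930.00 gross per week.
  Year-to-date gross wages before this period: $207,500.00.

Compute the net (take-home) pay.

Canton Income Tax: taxable = $3,930.00 − 1×$160.00 = $3,770.00
  $238.40 + 11.6% × ($3,770.00 − $2,900.00) = $238.40 + 11.6% × $870.00 = $339.32
Solidarity Surcharge: cap $208,180.00 − YTD $207,500.00 = $680.00 subject; 7.18% × $680.00 = $48.82
Total withheld: $339.32 + $48.82 = $388.14
Net pay: $3,930.00 − $388.14 = $3,541.86

$3,541.86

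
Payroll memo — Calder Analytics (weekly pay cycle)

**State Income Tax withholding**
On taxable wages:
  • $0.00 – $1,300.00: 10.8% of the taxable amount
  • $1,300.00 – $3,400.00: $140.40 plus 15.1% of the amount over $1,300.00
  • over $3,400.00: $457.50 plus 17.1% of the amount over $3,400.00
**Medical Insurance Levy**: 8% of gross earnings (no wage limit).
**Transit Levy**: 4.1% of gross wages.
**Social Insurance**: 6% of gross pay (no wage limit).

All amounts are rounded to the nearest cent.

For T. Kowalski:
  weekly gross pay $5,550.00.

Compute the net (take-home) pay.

$3,720.30

State Income Tax: taxable = $5,550.00
  $457.50 + 17.1% × ($5,550.00 − $3,400.00) = $457.50 + 17.1% × $2,150.00 = $825.15
Medical Insurance Levy: 8% × $5,550.00 = $444.00
Transit Levy: 4.1% × $5,550.00 = $227.55
Social Insurance: 6% × $5,550.00 = $333.00
Total withheld: $825.15 + $444.00 + $227.55 + $333.00 = $1,829.70
Net pay: $5,550.00 − $1,829.70 = $3,720.30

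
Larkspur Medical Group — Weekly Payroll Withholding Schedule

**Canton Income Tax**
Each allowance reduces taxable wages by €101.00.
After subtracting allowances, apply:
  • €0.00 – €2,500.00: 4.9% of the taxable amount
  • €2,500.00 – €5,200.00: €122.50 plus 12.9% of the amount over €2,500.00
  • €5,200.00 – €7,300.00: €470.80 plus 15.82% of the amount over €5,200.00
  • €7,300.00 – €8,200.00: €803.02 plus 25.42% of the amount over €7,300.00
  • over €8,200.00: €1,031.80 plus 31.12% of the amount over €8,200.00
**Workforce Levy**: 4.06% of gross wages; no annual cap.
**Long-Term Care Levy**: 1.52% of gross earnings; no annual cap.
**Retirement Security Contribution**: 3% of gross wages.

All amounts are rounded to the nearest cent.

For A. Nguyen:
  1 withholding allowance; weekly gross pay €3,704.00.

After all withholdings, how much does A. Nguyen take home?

€3,121.41

Canton Income Tax: taxable = €3,704.00 − 1×€101.00 = €3,603.00
  €122.50 + 12.9% × (€3,603.00 − €2,500.00) = €122.50 + 12.9% × €1,103.00 = €264.79
Workforce Levy: 4.06% × €3,704.00 = €150.38
Long-Term Care Levy: 1.52% × €3,704.00 = €56.30
Retirement Security Contribution: 3% × €3,704.00 = €111.12
Total withheld: €264.79 + €150.38 + €56.30 + €111.12 = €582.59
Net pay: €3,704.00 − €582.59 = €3,121.41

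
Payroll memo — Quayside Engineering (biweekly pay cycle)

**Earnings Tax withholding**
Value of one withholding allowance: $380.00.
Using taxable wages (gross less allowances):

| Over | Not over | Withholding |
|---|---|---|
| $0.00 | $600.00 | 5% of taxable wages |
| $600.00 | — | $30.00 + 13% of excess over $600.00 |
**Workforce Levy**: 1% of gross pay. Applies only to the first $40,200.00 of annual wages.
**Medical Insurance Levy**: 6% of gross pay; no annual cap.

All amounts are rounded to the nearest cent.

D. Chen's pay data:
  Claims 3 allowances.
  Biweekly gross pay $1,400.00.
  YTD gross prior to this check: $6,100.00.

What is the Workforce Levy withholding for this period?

$14.00

Workforce Levy: 1% × $1,400.00 = $14.00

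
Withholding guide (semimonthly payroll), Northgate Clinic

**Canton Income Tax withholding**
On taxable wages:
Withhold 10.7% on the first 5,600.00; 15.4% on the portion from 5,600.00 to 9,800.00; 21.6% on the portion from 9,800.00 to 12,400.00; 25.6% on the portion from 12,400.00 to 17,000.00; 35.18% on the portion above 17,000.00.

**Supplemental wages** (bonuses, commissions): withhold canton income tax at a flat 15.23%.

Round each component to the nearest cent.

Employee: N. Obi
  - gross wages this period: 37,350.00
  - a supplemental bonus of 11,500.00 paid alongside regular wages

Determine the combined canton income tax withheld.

Canton Income Tax: taxable = 37,350.00
  2,985.20 + 35.18% × (37,350.00 − 17,000.00) = 2,985.20 + 35.18% × 20,350.00 = 10,144.33
Supplemental (15.23% flat on bonus): 15.23% × 11,500.00 = 1,751.45
Total canton income tax: 10,144.33 + 1,751.45 = 11,895.78

11,895.78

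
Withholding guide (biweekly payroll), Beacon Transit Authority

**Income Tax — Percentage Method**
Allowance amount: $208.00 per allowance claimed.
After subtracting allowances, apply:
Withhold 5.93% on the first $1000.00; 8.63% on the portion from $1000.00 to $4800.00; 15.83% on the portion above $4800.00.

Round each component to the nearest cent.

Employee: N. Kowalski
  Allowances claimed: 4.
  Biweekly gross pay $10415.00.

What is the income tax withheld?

Income Tax: taxable = $10415.00 − 4×$208.00 = $9583.00
  $387.24 + 15.83% × ($9583.00 − $4800.00) = $387.24 + 15.83% × $4783.00 = $1144.39

$1144.39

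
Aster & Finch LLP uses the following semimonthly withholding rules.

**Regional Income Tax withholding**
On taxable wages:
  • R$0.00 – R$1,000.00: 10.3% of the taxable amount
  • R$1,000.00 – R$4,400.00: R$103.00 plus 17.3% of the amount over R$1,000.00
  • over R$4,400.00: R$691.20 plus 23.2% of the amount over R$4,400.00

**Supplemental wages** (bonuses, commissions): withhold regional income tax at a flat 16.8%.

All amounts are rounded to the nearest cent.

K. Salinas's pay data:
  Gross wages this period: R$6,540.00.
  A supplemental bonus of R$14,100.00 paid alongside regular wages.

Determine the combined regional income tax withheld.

R$3,556.48

Regional Income Tax: taxable = R$6,540.00
  R$691.20 + 23.2% × (R$6,540.00 − R$4,400.00) = R$691.20 + 23.2% × R$2,140.00 = R$1,187.68
Supplemental (16.8% flat on bonus): 16.8% × R$14,100.00 = R$2,368.80
Total regional income tax: R$1,187.68 + R$2,368.80 = R$3,556.48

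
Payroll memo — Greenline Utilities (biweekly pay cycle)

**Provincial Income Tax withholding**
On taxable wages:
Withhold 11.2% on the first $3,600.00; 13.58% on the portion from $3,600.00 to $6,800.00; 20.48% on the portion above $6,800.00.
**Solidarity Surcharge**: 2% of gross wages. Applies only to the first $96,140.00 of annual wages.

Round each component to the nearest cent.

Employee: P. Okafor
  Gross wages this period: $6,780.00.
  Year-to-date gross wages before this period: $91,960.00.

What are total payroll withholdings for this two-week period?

Provincial Income Tax: taxable = $6,780.00
  $403.20 + 13.58% × ($6,780.00 − $3,600.00) = $403.20 + 13.58% × $3,180.00 = $835.04
Solidarity Surcharge: cap $96,140.00 − YTD $91,960.00 = $4,180.00 subject; 2% × $4,180.00 = $83.60
Total: $835.04 + $83.60 = $918.64

$918.64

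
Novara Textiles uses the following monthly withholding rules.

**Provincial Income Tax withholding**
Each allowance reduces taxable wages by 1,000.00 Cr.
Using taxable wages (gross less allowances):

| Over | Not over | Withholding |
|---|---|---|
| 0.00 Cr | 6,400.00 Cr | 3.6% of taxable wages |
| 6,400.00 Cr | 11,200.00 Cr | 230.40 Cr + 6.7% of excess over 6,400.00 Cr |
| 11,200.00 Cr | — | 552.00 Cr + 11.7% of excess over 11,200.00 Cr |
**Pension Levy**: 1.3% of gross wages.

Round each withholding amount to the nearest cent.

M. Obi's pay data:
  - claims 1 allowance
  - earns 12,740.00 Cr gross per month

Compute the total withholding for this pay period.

780.80 Cr

Provincial Income Tax: taxable = 12,740.00 Cr − 1×1,000.00 Cr = 11,740.00 Cr
  552.00 Cr + 11.7% × (11,740.00 Cr − 11,200.00 Cr) = 552.00 Cr + 11.7% × 540.00 Cr = 615.18 Cr
Pension Levy: 1.3% × 12,740.00 Cr = 165.62 Cr
Total: 615.18 Cr + 165.62 Cr = 780.80 Cr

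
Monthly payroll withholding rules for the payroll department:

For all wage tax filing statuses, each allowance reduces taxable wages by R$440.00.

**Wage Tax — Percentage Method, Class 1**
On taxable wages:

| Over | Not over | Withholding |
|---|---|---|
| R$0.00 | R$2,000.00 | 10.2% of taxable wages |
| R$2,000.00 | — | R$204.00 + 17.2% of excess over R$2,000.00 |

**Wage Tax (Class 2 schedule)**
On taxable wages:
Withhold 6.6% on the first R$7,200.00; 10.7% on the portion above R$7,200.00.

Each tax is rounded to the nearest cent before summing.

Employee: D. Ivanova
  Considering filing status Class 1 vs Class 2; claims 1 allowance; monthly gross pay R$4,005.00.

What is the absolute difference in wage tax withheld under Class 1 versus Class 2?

Wage Tax (Class 1): taxable = R$4,005.00 − 1×R$440.00 = R$3,565.00
  R$204.00 + 17.2% × (R$3,565.00 − R$2,000.00) = R$204.00 + 17.2% × R$1,565.00 = R$473.18
Wage Tax (Class 2): taxable = R$4,005.00 − 1×R$440.00 = R$3,565.00
  6.6% × R$3,565.00 = R$235.29
Difference: |R$473.18 − R$235.29| = R$237.89 (higher under Class 1)

R$237.89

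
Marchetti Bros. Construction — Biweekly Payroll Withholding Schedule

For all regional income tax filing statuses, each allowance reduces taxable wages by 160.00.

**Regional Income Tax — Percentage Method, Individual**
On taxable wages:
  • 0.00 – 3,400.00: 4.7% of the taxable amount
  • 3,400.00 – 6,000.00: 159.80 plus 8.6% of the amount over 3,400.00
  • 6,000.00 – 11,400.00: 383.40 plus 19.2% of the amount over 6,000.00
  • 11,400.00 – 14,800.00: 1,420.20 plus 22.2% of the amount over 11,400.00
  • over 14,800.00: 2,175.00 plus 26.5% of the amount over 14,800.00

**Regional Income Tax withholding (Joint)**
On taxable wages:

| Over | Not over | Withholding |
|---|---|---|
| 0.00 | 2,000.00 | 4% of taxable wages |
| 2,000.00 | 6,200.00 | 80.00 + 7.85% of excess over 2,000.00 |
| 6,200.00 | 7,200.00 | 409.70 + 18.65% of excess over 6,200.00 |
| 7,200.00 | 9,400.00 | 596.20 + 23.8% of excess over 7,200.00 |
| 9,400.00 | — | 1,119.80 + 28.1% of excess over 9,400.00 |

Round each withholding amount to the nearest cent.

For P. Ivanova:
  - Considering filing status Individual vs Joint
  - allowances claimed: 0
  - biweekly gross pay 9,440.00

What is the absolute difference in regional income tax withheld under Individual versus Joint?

Regional Income Tax (Individual): taxable = 9,440.00
  383.40 + 19.2% × (9,440.00 − 6,000.00) = 383.40 + 19.2% × 3,440.00 = 1,043.88
Regional Income Tax (Joint): taxable = 9,440.00
  1,119.80 + 28.1% × (9,440.00 − 9,400.00) = 1,119.80 + 28.1% × 40.00 = 1,131.04
Difference: |1,043.88 − 1,131.04| = 87.16 (higher under Joint)

87.16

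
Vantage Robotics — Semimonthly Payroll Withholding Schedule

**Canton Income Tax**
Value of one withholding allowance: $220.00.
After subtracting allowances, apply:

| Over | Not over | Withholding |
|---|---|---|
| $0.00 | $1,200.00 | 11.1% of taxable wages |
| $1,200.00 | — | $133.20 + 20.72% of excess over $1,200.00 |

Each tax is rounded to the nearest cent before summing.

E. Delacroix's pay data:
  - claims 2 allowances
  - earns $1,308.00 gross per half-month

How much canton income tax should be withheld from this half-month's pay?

Canton Income Tax: taxable = $1,308.00 − 2×$220.00 = $868.00
  11.1% × $868.00 = $96.35

$96.35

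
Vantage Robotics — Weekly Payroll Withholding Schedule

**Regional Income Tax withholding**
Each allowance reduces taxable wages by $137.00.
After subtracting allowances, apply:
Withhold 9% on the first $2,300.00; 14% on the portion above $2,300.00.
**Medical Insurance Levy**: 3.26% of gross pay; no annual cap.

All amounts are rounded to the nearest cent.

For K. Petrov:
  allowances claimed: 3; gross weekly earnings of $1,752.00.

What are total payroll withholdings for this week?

Regional Income Tax: taxable = $1,752.00 − 3×$137.00 = $1,341.00
  9% × $1,341.00 = $120.69
Medical Insurance Levy: 3.26% × $1,752.00 = $57.12
Total: $120.69 + $57.12 = $177.81

$177.81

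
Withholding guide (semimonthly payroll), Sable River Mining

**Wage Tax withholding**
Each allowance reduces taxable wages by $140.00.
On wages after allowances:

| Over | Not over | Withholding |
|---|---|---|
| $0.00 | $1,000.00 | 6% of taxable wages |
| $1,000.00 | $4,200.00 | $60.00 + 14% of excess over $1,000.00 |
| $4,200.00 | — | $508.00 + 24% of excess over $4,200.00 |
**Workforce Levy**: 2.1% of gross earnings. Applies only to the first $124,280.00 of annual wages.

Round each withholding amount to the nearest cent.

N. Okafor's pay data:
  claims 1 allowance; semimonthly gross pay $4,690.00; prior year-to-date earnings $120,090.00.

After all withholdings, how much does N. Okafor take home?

Wage Tax: taxable = $4,690.00 − 1×$140.00 = $4,550.00
  $508.00 + 24% × ($4,550.00 − $4,200.00) = $508.00 + 24% × $350.00 = $592.00
Workforce Levy: cap $124,280.00 − YTD $120,090.00 = $4,190.00 subject; 2.1% × $4,190.00 = $87.99
Total withheld: $592.00 + $87.99 = $679.99
Net pay: $4,690.00 − $679.99 = $4,010.01

$4,010.01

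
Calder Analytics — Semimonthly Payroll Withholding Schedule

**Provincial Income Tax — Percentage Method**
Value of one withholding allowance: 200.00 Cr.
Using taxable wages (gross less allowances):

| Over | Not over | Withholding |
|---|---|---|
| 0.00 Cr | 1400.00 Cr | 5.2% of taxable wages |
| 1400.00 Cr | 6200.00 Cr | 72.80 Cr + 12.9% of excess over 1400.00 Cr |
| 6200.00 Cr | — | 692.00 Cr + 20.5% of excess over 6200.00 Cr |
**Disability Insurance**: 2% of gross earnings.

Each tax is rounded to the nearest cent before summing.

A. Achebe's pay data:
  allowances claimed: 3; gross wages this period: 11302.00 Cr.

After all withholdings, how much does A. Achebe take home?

Provincial Income Tax: taxable = 11302.00 Cr − 3×200.00 Cr = 10702.00 Cr
  692.00 Cr + 20.5% × (10702.00 Cr − 6200.00 Cr) = 692.00 Cr + 20.5% × 4502.00 Cr = 1614.91 Cr
Disability Insurance: 2% × 11302.00 Cr = 226.04 Cr
Total withheld: 1614.91 Cr + 226.04 Cr = 1840.95 Cr
Net pay: 11302.00 Cr − 1840.95 Cr = 9461.05 Cr

9461.05 Cr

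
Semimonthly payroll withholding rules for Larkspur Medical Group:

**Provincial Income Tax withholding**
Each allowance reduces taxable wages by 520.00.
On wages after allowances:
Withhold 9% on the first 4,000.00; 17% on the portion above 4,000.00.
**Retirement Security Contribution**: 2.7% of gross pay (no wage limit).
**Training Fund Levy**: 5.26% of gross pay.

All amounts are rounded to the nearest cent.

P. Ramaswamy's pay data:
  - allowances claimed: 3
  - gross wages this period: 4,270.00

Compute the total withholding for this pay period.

583.79

Provincial Income Tax: taxable = 4,270.00 − 3×520.00 = 2,710.00
  9% × 2,710.00 = 243.90
Retirement Security Contribution: 2.7% × 4,270.00 = 115.29
Training Fund Levy: 5.26% × 4,270.00 = 224.60
Total: 243.90 + 115.29 + 224.60 = 583.79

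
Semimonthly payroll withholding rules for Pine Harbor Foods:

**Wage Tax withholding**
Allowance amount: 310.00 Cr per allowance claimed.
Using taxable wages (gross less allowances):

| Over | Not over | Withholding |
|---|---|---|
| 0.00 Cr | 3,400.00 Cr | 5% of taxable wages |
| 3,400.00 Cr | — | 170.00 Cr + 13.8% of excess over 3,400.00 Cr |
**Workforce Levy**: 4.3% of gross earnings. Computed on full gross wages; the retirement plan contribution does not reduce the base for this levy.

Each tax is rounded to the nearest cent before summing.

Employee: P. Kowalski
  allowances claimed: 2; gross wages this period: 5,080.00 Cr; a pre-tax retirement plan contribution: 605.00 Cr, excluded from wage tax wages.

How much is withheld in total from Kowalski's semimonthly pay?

451.23 Cr

Wage Tax: taxable = 5,080.00 Cr − 605.00 Cr − 2×310.00 Cr = 3,855.00 Cr
  170.00 Cr + 13.8% × (3,855.00 Cr − 3,400.00 Cr) = 170.00 Cr + 13.8% × 455.00 Cr = 232.79 Cr
Workforce Levy: 4.3% × 5,080.00 Cr = 218.44 Cr
Total: 232.79 Cr + 218.44 Cr = 451.23 Cr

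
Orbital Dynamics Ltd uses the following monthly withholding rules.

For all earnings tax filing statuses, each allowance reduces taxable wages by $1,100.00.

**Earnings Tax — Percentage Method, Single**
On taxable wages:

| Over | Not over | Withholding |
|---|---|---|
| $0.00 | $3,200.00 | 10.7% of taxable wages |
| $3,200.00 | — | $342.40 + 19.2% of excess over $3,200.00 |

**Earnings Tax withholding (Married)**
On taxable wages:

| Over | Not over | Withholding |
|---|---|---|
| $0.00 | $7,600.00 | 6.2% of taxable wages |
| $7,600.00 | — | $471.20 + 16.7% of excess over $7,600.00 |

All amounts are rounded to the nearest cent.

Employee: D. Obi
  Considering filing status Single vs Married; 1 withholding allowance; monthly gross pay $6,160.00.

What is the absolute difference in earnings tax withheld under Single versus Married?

$385.80

Earnings Tax (Single): taxable = $6,160.00 − 1×$1,100.00 = $5,060.00
  $342.40 + 19.2% × ($5,060.00 − $3,200.00) = $342.40 + 19.2% × $1,860.00 = $699.52
Earnings Tax (Married): taxable = $6,160.00 − 1×$1,100.00 = $5,060.00
  6.2% × $5,060.00 = $313.72
Difference: |$699.52 − $313.72| = $385.80 (higher under Single)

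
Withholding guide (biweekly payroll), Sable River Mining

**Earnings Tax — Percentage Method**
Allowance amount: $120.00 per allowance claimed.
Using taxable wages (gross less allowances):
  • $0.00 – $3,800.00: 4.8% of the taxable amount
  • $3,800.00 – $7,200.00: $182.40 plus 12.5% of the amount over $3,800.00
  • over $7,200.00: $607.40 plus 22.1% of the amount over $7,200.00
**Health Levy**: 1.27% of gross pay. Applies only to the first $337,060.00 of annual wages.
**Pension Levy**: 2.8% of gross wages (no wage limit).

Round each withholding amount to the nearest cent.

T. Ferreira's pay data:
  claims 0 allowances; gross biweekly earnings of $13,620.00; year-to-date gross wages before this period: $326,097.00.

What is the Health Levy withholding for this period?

Health Levy: cap $337,060.00 − YTD $326,097.00 = $10,963.00 subject; 1.27% × $10,963.00 = $139.23

$139.23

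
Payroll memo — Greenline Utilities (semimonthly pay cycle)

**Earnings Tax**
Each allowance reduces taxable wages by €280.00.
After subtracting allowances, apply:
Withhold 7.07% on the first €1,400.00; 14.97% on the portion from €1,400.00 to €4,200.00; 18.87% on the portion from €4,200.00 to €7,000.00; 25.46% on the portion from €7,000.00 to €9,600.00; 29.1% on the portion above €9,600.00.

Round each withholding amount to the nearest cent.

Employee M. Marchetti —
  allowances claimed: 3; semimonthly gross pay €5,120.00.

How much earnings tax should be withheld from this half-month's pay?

€533.24

Earnings Tax: taxable = €5,120.00 − 3×€280.00 = €4,280.00
  €518.14 + 18.87% × (€4,280.00 − €4,200.00) = €518.14 + 18.87% × €80.00 = €533.24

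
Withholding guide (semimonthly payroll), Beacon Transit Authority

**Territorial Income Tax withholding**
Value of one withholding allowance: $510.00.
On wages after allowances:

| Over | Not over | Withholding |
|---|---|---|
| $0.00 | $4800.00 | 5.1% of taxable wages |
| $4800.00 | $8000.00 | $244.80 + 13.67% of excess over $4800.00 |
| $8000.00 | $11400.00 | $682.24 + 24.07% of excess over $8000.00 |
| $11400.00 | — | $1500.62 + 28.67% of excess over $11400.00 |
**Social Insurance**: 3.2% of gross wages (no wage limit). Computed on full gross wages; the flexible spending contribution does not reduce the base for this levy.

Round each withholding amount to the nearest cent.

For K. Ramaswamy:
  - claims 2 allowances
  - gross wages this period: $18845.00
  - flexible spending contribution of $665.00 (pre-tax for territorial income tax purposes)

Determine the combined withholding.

Territorial Income Tax: taxable = $18845.00 − $665.00 − 2×$510.00 = $17160.00
  $1500.62 + 28.67% × ($17160.00 − $11400.00) = $1500.62 + 28.67% × $5760.00 = $3152.01
Social Insurance: 3.2% × $18845.00 = $603.04
Total: $3152.01 + $603.04 = $3755.05

$3755.05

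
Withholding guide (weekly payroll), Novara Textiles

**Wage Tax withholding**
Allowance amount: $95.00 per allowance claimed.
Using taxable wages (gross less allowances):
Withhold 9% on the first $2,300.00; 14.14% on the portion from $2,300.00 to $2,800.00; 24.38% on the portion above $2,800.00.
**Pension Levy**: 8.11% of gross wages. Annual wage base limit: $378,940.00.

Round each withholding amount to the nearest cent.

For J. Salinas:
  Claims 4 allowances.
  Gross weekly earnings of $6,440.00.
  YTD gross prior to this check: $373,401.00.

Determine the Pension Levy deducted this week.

Pension Levy: cap $378,940.00 − YTD $373,401.00 = $5,539.00 subject; 8.11% × $5,539.00 = $449.21

$449.21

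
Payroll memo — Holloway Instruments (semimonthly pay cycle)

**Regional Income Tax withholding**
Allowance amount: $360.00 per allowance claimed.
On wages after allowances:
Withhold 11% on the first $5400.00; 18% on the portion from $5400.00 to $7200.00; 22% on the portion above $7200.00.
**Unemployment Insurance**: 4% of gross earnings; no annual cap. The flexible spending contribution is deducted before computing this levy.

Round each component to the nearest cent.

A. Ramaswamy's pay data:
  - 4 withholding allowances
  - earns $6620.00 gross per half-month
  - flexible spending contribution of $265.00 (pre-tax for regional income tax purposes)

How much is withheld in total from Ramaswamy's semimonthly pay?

Regional Income Tax: taxable = $6620.00 − $265.00 − 4×$360.00 = $4915.00
  11% × $4915.00 = $540.65
Unemployment Insurance: 4% × $6355.00 = $254.20
Total: $540.65 + $254.20 = $794.85

$794.85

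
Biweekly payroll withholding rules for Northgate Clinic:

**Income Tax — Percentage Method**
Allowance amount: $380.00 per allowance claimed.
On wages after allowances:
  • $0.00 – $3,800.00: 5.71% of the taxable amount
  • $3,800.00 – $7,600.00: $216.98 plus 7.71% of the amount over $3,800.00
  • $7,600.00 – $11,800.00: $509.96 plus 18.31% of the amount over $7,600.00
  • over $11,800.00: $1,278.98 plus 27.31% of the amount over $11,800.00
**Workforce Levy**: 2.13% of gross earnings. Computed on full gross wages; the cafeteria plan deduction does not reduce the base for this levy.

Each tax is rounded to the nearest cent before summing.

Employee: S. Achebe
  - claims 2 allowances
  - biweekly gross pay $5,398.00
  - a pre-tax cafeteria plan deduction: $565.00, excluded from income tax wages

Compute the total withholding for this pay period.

Income Tax: taxable = $5,398.00 − $565.00 − 2×$380.00 = $4,073.00
  $216.98 + 7.71% × ($4,073.00 − $3,800.00) = $216.98 + 7.71% × $273.00 = $238.03
Workforce Levy: 2.13% × $5,398.00 = $114.98
Total: $238.03 + $114.98 = $353.01

$353.01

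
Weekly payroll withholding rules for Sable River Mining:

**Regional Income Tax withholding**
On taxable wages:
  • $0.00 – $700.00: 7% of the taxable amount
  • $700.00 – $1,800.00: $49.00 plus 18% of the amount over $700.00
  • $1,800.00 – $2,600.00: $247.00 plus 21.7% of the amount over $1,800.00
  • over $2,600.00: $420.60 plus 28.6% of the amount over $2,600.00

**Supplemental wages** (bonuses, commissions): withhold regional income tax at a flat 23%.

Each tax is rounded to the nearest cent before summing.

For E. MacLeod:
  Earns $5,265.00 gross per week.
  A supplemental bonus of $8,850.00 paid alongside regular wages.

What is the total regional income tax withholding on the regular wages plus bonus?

$3,218.29

Regional Income Tax: taxable = $5,265.00
  $420.60 + 28.6% × ($5,265.00 − $2,600.00) = $420.60 + 28.6% × $2,665.00 = $1,182.79
Supplemental (23% flat on bonus): 23% × $8,850.00 = $2,035.50
Total regional income tax: $1,182.79 + $2,035.50 = $3,218.29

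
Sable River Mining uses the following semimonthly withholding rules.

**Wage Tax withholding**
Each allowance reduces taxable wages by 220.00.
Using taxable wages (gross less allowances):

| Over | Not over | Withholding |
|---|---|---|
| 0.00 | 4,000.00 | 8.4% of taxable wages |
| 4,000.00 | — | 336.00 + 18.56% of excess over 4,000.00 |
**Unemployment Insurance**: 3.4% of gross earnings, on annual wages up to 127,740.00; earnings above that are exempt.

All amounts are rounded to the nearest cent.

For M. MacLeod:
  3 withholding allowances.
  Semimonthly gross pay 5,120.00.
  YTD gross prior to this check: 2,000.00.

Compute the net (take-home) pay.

Wage Tax: taxable = 5,120.00 − 3×220.00 = 4,460.00
  336.00 + 18.56% × (4,460.00 − 4,000.00) = 336.00 + 18.56% × 460.00 = 421.38
Unemployment Insurance: 3.4% × 5,120.00 = 174.08
Total withheld: 421.38 + 174.08 = 595.46
Net pay: 5,120.00 − 595.46 = 4,524.54

4,524.54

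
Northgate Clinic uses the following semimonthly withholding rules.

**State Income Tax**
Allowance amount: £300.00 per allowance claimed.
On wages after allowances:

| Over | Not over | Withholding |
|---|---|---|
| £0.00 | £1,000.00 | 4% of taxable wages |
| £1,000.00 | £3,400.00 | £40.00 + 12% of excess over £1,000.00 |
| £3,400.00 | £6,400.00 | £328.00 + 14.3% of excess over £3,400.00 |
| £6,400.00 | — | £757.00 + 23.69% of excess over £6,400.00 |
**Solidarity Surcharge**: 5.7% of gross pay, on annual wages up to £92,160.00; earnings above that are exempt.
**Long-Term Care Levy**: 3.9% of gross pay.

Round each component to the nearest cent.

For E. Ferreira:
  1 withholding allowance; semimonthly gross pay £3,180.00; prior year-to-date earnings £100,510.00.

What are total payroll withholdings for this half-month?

State Income Tax: taxable = £3,180.00 − 1×£300.00 = £2,880.00
  £40.00 + 12% × (£2,880.00 − £1,000.00) = £40.00 + 12% × £1,880.00 = £265.60
Solidarity Surcharge: YTD £100,510.00 ≥ cap £92,160.00 → £0.00
Long-Term Care Levy: 3.9% × £3,180.00 = £124.02
Total: £265.60 + £0.00 + £124.02 = £389.62

£389.62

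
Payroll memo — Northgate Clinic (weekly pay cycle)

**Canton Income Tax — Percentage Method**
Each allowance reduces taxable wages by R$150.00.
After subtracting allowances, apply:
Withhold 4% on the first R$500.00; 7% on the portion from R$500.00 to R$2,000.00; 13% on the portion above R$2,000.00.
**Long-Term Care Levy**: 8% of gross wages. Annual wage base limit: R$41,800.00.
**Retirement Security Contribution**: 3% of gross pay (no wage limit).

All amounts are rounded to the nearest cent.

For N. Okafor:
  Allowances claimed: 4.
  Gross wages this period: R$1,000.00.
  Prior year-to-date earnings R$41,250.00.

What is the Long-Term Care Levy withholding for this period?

R$44.00

Long-Term Care Levy: cap R$41,800.00 − YTD R$41,250.00 = R$550.00 subject; 8% × R$550.00 = R$44.00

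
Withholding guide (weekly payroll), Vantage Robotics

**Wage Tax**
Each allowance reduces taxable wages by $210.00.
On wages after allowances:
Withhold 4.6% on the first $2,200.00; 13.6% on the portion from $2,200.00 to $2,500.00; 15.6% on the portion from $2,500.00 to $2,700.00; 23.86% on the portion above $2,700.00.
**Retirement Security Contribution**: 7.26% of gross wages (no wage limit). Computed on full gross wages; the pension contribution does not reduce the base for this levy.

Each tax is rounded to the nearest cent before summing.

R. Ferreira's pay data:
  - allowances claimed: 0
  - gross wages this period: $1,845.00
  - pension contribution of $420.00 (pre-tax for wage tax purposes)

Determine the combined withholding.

$199.50

Wage Tax: taxable = $1,845.00 − $420.00 = $1,425.00
  4.6% × $1,425.00 = $65.55
Retirement Security Contribution: 7.26% × $1,845.00 = $133.95
Total: $65.55 + $133.95 = $199.50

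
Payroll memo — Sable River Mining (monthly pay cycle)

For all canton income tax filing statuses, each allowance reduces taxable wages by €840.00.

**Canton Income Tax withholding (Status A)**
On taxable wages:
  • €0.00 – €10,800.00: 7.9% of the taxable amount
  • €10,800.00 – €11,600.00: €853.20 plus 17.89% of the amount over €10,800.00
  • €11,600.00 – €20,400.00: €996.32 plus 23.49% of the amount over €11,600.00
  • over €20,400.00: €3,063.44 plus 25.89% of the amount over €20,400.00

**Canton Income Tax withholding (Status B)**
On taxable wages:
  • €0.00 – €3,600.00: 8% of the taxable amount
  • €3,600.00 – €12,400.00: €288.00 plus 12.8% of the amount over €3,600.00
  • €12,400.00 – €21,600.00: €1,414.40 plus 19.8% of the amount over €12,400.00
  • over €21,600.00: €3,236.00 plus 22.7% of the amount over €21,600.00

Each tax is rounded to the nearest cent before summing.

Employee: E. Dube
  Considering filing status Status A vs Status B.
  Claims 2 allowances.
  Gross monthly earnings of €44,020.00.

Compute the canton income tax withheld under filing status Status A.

Canton Income Tax (Status A): taxable = €44,020.00 − 2×€840.00 = €42,340.00
  €3,063.44 + 25.89% × (€42,340.00 − €20,400.00) = €3,063.44 + 25.89% × €21,940.00 = €8,743.71

€8,743.71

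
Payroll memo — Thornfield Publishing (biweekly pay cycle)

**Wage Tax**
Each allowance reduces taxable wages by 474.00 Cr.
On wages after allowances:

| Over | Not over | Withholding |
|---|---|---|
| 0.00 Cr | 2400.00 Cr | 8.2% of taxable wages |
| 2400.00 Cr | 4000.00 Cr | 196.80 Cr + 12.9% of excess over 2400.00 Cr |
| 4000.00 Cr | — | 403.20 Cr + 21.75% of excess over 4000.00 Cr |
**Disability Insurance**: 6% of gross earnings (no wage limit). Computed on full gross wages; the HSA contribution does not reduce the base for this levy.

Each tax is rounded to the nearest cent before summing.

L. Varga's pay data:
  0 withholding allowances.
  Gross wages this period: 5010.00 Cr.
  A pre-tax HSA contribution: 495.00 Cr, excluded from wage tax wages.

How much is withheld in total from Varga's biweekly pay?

Wage Tax: taxable = 5010.00 Cr − 495.00 Cr = 4515.00 Cr
  403.20 Cr + 21.75% × (4515.00 Cr − 4000.00 Cr) = 403.20 Cr + 21.75% × 515.00 Cr = 515.21 Cr
Disability Insurance: 6% × 5010.00 Cr = 300.60 Cr
Total: 515.21 Cr + 300.60 Cr = 815.81 Cr

815.81 Cr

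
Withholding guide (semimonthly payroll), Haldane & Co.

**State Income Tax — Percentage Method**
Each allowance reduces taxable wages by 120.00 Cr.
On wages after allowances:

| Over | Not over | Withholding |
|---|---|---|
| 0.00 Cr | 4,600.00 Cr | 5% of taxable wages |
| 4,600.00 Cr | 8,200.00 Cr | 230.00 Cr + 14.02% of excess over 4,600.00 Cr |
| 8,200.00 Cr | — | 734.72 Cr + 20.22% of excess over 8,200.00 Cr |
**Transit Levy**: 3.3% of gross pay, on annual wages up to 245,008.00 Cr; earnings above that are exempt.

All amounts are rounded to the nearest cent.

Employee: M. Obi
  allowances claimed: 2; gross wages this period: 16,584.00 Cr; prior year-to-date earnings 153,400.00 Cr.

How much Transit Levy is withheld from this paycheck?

547.27 Cr

Transit Levy: 3.3% × 16,584.00 Cr = 547.27 Cr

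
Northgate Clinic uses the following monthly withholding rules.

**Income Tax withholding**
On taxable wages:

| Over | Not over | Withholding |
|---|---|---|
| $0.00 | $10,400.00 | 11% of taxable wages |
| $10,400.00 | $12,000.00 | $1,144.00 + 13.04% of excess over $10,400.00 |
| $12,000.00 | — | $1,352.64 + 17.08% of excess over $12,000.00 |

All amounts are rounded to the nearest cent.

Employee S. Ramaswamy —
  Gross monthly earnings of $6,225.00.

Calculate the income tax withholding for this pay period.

Income Tax: taxable = $6,225.00
  11% × $6,225.00 = $684.75

$684.75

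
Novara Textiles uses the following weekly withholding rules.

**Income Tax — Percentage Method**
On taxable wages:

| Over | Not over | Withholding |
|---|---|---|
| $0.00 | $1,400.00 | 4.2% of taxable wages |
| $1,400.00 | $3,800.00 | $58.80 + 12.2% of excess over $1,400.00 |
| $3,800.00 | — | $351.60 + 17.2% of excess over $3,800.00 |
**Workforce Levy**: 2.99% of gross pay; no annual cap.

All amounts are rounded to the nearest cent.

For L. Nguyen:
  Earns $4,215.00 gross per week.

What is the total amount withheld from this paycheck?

$549.01

Income Tax: taxable = $4,215.00
  $351.60 + 17.2% × ($4,215.00 − $3,800.00) = $351.60 + 17.2% × $415.00 = $422.98
Workforce Levy: 2.99% × $4,215.00 = $126.03
Total: $422.98 + $126.03 = $549.01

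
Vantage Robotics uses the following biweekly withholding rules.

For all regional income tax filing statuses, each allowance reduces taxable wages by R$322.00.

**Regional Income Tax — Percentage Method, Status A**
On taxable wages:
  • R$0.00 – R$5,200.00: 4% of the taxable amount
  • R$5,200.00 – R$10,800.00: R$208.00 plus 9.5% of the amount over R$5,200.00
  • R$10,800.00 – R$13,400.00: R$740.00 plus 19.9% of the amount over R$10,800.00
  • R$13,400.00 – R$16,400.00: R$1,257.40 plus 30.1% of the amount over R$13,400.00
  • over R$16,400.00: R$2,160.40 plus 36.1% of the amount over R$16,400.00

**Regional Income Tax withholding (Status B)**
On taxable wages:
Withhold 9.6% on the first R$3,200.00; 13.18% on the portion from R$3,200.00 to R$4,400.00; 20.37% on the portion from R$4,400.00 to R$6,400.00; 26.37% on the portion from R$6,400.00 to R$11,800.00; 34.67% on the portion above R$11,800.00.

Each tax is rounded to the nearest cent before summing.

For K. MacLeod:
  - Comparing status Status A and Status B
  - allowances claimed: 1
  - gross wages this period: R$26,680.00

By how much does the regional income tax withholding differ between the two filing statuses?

R$1,588.76

Regional Income Tax (Status A): taxable = R$26,680.00 − 1×R$322.00 = R$26,358.00
  R$2,160.40 + 36.1% × (R$26,358.00 − R$16,400.00) = R$2,160.40 + 36.1% × R$9,958.00 = R$5,755.24
Regional Income Tax (Status B): taxable = R$26,680.00 − 1×R$322.00 = R$26,358.00
  R$2,296.74 + 34.67% × (R$26,358.00 − R$11,800.00) = R$2,296.74 + 34.67% × R$14,558.00 = R$7,344.00
Difference: |R$5,755.24 − R$7,344.00| = R$1,588.76 (higher under Status B)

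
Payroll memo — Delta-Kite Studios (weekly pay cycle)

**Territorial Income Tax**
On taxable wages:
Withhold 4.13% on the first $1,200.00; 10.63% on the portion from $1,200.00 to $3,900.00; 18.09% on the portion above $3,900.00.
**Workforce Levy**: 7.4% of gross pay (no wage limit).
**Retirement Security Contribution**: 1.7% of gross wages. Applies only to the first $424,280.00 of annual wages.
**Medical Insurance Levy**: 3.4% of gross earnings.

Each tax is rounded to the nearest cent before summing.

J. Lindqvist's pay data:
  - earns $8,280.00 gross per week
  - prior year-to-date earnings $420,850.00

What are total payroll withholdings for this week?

$2,081.46

Territorial Income Tax: taxable = $8,280.00
  $336.57 + 18.09% × ($8,280.00 − $3,900.00) = $336.57 + 18.09% × $4,380.00 = $1,128.91
Workforce Levy: 7.4% × $8,280.00 = $612.72
Retirement Security Contribution: cap $424,280.00 − YTD $420,850.00 = $3,430.00 subject; 1.7% × $3,430.00 = $58.31
Medical Insurance Levy: 3.4% × $8,280.00 = $281.52
Total: $1,128.91 + $612.72 + $58.31 + $281.52 = $2,081.46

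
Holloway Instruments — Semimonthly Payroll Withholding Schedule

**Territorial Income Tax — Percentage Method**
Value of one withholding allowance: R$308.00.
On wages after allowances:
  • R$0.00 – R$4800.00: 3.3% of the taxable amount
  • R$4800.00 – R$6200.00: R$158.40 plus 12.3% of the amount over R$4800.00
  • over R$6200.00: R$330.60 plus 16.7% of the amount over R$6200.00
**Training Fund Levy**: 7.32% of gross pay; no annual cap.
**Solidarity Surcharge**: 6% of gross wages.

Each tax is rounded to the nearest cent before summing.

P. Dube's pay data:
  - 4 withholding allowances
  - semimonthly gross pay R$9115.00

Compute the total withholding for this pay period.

R$1825.78

Territorial Income Tax: taxable = R$9115.00 − 4×R$308.00 = R$7883.00
  R$330.60 + 16.7% × (R$7883.00 − R$6200.00) = R$330.60 + 16.7% × R$1683.00 = R$611.66
Training Fund Levy: 7.32% × R$9115.00 = R$667.22
Solidarity Surcharge: 6% × R$9115.00 = R$546.90
Total: R$611.66 + R$667.22 + R$546.90 = R$1825.78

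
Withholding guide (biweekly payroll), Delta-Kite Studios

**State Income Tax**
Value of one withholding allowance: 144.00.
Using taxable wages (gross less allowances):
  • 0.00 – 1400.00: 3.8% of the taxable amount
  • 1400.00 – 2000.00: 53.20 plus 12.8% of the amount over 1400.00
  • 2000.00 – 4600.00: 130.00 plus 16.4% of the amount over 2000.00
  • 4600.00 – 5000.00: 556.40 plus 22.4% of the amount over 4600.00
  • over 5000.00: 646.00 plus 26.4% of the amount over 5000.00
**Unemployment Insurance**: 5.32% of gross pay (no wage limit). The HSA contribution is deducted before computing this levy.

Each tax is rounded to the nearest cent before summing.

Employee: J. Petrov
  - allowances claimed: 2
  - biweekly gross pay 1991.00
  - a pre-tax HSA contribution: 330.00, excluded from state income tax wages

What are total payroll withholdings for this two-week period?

State Income Tax: taxable = 1991.00 − 330.00 − 2×144.00 = 1373.00
  3.8% × 1373.00 = 52.17
Unemployment Insurance: 5.32% × 1661.00 = 88.37
Total: 52.17 + 88.37 = 140.54

140.54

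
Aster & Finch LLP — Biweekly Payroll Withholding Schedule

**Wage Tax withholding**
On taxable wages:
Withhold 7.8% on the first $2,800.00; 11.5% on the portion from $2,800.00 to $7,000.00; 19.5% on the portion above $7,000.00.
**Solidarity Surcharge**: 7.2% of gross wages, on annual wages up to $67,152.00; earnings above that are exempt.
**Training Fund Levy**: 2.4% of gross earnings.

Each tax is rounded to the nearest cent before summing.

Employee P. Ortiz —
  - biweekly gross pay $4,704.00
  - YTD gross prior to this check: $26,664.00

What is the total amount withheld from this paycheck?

$888.95

Wage Tax: taxable = $4,704.00
  $218.40 + 11.5% × ($4,704.00 − $2,800.00) = $218.40 + 11.5% × $1,904.00 = $437.36
Solidarity Surcharge: 7.2% × $4,704.00 = $338.69
Training Fund Levy: 2.4% × $4,704.00 = $112.90
Total: $437.36 + $338.69 + $112.90 = $888.95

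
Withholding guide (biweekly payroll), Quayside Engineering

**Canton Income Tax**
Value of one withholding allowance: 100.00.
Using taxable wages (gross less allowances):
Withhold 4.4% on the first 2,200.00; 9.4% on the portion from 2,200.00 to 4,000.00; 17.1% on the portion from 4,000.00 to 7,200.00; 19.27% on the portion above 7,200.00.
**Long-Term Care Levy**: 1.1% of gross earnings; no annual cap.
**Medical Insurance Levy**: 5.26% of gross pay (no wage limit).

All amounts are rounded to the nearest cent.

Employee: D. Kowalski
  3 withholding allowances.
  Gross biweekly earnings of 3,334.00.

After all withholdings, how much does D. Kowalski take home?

2,946.76

Canton Income Tax: taxable = 3,334.00 − 3×100.00 = 3,034.00
  96.80 + 9.4% × (3,034.00 − 2,200.00) = 96.80 + 9.4% × 834.00 = 175.20
Long-Term Care Levy: 1.1% × 3,334.00 = 36.67
Medical Insurance Levy: 5.26% × 3,334.00 = 175.37
Total withheld: 175.20 + 36.67 + 175.37 = 387.24
Net pay: 3,334.00 − 387.24 = 2,946.76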